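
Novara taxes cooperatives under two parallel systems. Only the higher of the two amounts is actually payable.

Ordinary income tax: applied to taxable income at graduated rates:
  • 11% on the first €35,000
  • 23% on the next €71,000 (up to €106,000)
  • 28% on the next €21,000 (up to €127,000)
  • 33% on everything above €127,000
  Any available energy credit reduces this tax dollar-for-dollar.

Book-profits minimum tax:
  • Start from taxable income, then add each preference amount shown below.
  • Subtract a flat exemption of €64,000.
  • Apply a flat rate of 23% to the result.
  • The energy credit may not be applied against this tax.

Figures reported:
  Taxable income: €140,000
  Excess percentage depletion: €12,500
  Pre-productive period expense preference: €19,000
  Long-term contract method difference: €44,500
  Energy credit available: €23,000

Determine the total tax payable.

€34,960

Ordinary income tax:
  €35,000 × 11% = €3,850
  €71,000 × 23% = €16,330
  €21,000 × 28% = €5,880
  €13,000 × 33% = €4,290
  → €30,350
  Less energy credit €23,000 → €7,350

Book-profits minimum tax:
  Adjusted income: €140,000 + €12,500 + €19,000 + €44,500 = €216,000
  Less exemption €64,000 → base €152,000
  €152,000 × 23% = €34,960

€34,960 > €7,350, so the book-profits minimum tax is the binding amount.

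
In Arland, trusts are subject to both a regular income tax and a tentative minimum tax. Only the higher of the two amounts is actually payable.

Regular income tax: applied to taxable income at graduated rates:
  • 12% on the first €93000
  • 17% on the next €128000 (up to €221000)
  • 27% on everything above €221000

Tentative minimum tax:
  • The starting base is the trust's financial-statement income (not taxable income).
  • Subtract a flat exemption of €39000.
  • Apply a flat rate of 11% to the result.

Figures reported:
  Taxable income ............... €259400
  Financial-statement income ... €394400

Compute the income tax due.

Tentative minimum tax:
  Base (financial-statement income): €394400
  Less exemption €39000 → base €355400
  €355400 × 11% = €39094

Regular income tax:
  €93000 × 12% = €11160
  €128000 × 17% = €21760
  €38400 × 27% = €10368
  → €43288

€43288 > €39094, so the regular income tax governs.

€43288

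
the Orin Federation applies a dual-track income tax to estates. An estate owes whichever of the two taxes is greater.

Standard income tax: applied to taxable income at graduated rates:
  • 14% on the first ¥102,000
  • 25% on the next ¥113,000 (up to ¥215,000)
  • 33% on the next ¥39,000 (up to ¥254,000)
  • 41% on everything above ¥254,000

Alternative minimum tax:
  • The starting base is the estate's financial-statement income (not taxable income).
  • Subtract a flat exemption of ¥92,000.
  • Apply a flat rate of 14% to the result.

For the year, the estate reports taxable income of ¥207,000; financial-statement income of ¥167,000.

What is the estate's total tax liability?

Standard income tax:
  ¥102,000 × 14% = ¥14,280
  ¥105,000 × 25% = ¥26,250
  → ¥40,530

Alternative minimum tax:
  Base (financial-statement income): ¥167,000
  Less exemption ¥92,000 → base ¥75,000
  ¥75,000 × 14% = ¥10,500

¥40,530 > ¥10,500, so the standard income tax governs.

¥40,530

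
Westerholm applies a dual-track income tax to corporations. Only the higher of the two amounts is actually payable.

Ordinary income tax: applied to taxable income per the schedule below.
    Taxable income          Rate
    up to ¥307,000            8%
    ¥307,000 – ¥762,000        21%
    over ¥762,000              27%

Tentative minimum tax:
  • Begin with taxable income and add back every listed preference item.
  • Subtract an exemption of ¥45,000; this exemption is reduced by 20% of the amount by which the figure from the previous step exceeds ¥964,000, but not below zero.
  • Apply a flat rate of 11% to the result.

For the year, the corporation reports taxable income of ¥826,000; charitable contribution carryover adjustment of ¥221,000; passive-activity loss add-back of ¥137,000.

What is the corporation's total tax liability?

Tentative minimum tax:
  Adjusted income: ¥826,000 + ¥221,000 + ¥137,000 = ¥1,184,000
  Exemption: ¥45,000 − 20% × (¥1,184,000 − ¥964,000) = ¥45,000 − ¥44,000 = ¥1,000
  Base: ¥1,184,000 − ¥1,000 = ¥1,183,000
  ¥1,183,000 × 11% = ¥130,130

Ordinary income tax:
  ¥307,000 × 8% = ¥24,560
  ¥455,000 × 21% = ¥95,550
  ¥64,000 × 27% = ¥17,280
  → ¥137,390

¥137,390 > ¥130,130, so the ordinary income tax governs.

¥137,390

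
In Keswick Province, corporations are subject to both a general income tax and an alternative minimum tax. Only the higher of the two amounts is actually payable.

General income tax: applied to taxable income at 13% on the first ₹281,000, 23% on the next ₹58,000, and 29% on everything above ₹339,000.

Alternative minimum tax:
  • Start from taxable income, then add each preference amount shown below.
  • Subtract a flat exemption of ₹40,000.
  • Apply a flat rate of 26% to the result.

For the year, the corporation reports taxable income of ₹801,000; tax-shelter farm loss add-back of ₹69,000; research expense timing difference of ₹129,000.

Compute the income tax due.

₹249,340

Alternative minimum tax:
  Adjusted income: ₹801,000 + ₹69,000 + ₹129,000 = ₹999,000
  Less exemption ₹40,000 → base ₹959,000
  ₹959,000 × 26% = ₹249,340

General income tax:
  ₹281,000 × 13% = ₹36,530
  ₹58,000 × 23% = ₹13,340
  ₹462,000 × 29% = ₹133,980
  → ₹183,850

₹249,340 > ₹183,850, so the alternative minimum tax is the binding amount.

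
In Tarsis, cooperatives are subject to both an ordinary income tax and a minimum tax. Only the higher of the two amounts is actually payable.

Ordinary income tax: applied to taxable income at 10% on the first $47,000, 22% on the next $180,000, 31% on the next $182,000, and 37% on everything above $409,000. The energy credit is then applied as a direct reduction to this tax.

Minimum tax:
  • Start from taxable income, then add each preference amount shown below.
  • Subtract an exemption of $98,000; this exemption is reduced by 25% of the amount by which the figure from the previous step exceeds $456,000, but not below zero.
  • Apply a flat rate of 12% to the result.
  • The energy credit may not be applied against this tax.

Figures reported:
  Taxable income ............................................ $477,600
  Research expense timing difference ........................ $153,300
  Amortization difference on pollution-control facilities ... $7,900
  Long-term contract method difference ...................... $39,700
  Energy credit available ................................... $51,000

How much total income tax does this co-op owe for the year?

Ordinary income tax:
  $47,000 × 10% = $4,700
  $180,000 × 22% = $39,600
  $182,000 × 31% = $56,420
  $68,600 × 37% = $25,382
  → $126,102
  Less energy credit $51,000 → $75,102

Minimum tax:
  Adjusted income: $477,600 + $153,300 + $7,900 + $39,700 = $678,500
  Exemption: $98,000 − 25% × ($678,500 − $456,000) = $98,000 − $55,625 = $42,375
  Base: $678,500 − $42,375 = $636,125
  $636,125 × 12% = $76,335

$76,335 > $75,102, so the minimum tax is the binding amount.

$76,335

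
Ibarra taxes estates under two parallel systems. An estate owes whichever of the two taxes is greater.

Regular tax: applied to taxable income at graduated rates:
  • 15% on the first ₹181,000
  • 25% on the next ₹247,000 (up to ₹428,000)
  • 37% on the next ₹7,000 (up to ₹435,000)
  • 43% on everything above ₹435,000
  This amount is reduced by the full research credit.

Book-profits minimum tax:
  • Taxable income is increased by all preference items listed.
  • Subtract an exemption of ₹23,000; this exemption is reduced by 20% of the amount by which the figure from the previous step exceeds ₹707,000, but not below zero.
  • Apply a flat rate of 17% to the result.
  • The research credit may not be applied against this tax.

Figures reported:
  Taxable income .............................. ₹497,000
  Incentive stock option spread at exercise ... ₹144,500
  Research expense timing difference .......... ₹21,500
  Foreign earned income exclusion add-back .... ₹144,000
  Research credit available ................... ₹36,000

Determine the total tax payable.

₹136,680

Book-profits minimum tax:
  Adjusted income: ₹497,000 + ₹144,500 + ₹21,500 + ₹144,000 = ₹807,000
  Exemption: ₹23,000 − 20% × (₹807,000 − ₹707,000) = ₹23,000 − ₹20,000 = ₹3,000
  Base: ₹807,000 − ₹3,000 = ₹804,000
  ₹804,000 × 17% = ₹136,680

Regular tax:
  ₹181,000 × 15% = ₹27,150
  ₹247,000 × 25% = ₹61,750
  ₹7,000 × 37% = ₹2,590
  ₹62,000 × 43% = ₹26,660
  → ₹118,150
  Less research credit ₹36,000 → ₹82,150

₹136,680 > ₹82,150, so the book-profits minimum tax is the binding amount.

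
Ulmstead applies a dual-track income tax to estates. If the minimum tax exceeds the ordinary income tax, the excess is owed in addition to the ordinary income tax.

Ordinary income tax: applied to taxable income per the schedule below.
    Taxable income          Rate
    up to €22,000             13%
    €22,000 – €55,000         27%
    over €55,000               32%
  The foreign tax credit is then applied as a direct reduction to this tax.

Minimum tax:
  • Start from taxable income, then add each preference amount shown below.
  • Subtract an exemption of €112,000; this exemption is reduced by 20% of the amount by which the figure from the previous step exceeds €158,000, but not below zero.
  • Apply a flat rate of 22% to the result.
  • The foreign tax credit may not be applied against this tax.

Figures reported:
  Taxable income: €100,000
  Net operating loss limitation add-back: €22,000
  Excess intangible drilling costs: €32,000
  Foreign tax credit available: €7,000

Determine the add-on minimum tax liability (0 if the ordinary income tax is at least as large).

Minimum tax:
  Adjusted income: €100,000 + €22,000 + €32,000 = €154,000
  Exemption: €154,000 ≤ €158,000, so full €112,000 applies
  Base: €154,000 − €112,000 = €42,000
  €42,000 × 22% = €9,240

Ordinary income tax:
  €22,000 × 13% = €2,860
  €33,000 × 27% = €8,910
  €45,000 × 32% = €14,400
  → €26,170
  Less foreign tax credit €7,000 → €19,170

€9,240 ≤ €19,170, so no add-on is due.

€0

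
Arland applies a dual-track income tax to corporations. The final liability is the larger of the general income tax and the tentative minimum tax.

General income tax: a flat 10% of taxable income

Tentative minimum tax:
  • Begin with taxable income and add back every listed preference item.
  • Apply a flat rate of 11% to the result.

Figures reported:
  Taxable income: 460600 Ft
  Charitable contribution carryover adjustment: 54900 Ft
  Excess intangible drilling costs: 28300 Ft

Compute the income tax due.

59818 Ft

General income tax:
  460600 Ft × 10% = 46060 Ft

Tentative minimum tax:
  Adjusted income: 460600 Ft + 54900 Ft + 28300 Ft = 543800 Ft
  543800 Ft × 11% = 59818 Ft

59818 Ft > 46060 Ft, so the tentative minimum tax is the binding amount.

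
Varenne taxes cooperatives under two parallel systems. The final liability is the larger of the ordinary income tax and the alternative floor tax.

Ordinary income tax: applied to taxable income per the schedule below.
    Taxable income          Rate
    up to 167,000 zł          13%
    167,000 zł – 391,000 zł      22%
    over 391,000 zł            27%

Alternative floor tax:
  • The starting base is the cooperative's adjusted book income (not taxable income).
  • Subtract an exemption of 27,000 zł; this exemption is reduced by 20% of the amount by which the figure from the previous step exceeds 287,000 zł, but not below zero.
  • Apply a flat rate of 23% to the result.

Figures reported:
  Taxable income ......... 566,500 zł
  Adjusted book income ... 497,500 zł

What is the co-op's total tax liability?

118,375 zł

Ordinary income tax:
  167,000 zł × 13% = 21,710 zł
  224,000 zł × 22% = 49,280 zł
  175,500 zł × 27% = 47,385 zł
  → 118,375 zł

Alternative floor tax:
  Base (adjusted book income): 497,500 zł
  Exemption: 20% × (497,500 zł − 287,000 zł) = 42,100 zł ≥ 27,000 zł, so the exemption is fully phased out
  Base: 497,500 zł − 0 zł = 497,500 zł
  497,500 zł × 23% = 114,425 zł

118,375 zł > 114,425 zł, so the ordinary income tax governs.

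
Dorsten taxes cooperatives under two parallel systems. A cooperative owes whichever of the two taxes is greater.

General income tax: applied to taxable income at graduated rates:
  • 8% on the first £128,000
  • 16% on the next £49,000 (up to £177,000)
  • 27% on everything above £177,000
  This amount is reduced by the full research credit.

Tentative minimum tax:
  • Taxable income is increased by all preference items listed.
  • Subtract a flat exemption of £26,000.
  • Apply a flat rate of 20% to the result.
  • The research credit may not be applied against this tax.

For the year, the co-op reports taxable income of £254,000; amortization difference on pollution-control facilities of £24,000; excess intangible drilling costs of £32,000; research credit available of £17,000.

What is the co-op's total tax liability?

£56,800

General income tax:
  £128,000 × 8% = £10,240
  £49,000 × 16% = £7,840
  £77,000 × 27% = £20,790
  → £38,870
  Less research credit £17,000 → £21,870

Tentative minimum tax:
  Adjusted income: £254,000 + £24,000 + £32,000 = £310,000
  Less exemption £26,000 → base £284,000
  £284,000 × 20% = £56,800

£56,800 > £21,870, so the tentative minimum tax is the binding amount.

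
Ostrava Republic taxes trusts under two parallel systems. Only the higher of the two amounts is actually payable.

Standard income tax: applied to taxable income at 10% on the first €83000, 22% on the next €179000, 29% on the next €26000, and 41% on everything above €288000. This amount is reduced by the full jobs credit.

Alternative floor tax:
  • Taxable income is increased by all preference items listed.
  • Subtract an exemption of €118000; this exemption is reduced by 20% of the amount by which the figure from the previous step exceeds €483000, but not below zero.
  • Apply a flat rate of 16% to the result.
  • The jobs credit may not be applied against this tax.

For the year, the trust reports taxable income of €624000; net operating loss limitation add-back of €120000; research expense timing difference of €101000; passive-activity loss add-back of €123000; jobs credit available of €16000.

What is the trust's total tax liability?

Standard income tax:
  €83000 × 10% = €8300
  €179000 × 22% = €39380
  €26000 × 29% = €7540
  €336000 × 41% = €137760
  → €192980
  Less jobs credit €16000 → €176980

Alternative floor tax:
  Adjusted income: €624000 + €120000 + €101000 + €123000 = €968000
  Exemption: €118000 − 20% × (€968000 − €483000) = €118000 − €97000 = €21000
  Base: €968000 − €21000 = €947000
  €947000 × 16% = €151520

€176980 > €151520, so the standard income tax governs.

€176980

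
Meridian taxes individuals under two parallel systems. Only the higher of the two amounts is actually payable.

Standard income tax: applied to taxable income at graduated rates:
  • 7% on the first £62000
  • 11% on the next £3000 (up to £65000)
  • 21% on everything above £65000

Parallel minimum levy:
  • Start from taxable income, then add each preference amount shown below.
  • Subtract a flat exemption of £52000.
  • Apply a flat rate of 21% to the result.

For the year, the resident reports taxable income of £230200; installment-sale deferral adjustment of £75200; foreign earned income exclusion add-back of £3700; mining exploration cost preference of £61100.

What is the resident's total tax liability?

£66822

Parallel minimum levy:
  Adjusted income: £230200 + £75200 + £3700 + £61100 = £370200
  Less exemption £52000 → base £318200
  £318200 × 21% = £66822

Standard income tax:
  £62000 × 7% = £4340
  £3000 × 11% = £330
  £165200 × 21% = £34692
  → £39362

£66822 > £39362, so the parallel minimum levy is the binding amount.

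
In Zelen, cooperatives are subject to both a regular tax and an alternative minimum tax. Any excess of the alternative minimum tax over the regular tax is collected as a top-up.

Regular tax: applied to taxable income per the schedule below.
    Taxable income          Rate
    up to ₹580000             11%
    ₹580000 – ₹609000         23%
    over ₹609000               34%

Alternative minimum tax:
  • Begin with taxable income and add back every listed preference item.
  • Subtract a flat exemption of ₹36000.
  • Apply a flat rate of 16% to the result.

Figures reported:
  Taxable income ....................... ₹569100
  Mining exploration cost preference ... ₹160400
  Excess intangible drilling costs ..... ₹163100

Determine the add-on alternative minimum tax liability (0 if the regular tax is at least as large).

Alternative minimum tax:
  Adjusted income: ₹569100 + ₹160400 + ₹163100 = ₹892600
  Less exemption ₹36000 → base ₹856600
  ₹856600 × 16% = ₹137056

Regular tax:
  ₹569100 × 11% = ₹62601

Excess of alternative minimum tax over regular tax: ₹137056 − ₹62601 = ₹74455.

₹74455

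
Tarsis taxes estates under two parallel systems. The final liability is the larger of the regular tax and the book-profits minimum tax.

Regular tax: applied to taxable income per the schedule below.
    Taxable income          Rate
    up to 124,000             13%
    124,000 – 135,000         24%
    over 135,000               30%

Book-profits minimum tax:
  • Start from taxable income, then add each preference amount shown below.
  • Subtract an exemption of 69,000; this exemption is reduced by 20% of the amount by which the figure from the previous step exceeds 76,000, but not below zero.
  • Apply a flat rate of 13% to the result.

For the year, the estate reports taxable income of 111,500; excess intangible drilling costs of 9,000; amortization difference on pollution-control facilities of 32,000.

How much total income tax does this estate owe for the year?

Regular tax:
  111,500 × 13% = 14,495

Book-profits minimum tax:
  Adjusted income: 111,500 + 9,000 + 32,000 = 152,500
  Exemption: 69,000 − 20% × (152,500 − 76,000) = 69,000 − 15,300 = 53,700
  Base: 152,500 − 53,700 = 98,800
  98,800 × 13% = 12,844

14,495 > 12,844, so the regular tax governs.

14,495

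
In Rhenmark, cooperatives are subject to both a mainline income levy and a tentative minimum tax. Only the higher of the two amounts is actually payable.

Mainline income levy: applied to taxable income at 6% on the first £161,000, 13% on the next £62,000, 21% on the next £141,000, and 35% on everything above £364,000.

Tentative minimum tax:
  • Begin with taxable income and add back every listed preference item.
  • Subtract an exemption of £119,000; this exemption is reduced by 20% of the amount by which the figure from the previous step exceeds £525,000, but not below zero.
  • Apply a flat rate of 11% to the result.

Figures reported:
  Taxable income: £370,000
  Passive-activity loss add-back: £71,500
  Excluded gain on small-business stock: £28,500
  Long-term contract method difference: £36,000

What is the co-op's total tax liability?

£49,430

Mainline income levy:
  £161,000 × 6% = £9,660
  £62,000 × 13% = £8,060
  £141,000 × 21% = £29,610
  £6,000 × 35% = £2,100
  → £49,430

Tentative minimum tax:
  Adjusted income: £370,000 + £71,500 + £28,500 + £36,000 = £506,000
  Exemption: £506,000 ≤ £525,000, so full £119,000 applies
  Base: £506,000 − £119,000 = £387,000
  £387,000 × 11% = £42,570

£49,430 > £42,570, so the mainline income levy governs.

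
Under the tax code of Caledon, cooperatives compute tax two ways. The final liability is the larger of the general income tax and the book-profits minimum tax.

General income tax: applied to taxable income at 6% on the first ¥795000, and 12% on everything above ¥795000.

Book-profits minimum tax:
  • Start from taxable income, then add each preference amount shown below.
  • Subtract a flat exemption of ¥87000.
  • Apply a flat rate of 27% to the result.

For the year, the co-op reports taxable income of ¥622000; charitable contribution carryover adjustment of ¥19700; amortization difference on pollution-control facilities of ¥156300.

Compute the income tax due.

General income tax:
  ¥622000 × 6% = ¥37320

Book-profits minimum tax:
  Adjusted income: ¥622000 + ¥19700 + ¥156300 = ¥798000
  Less exemption ¥87000 → base ¥711000
  ¥711000 × 27% = ¥191970

¥191970 > ¥37320, so the book-profits minimum tax is the binding amount.

¥191970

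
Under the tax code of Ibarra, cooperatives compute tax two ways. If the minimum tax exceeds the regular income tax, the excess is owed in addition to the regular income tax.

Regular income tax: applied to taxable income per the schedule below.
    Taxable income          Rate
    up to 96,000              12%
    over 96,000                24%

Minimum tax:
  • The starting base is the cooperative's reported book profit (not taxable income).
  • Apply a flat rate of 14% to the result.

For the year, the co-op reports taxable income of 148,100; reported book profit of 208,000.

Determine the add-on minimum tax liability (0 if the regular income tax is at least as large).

5,096

Regular income tax:
  96,000 × 12% = 11,520
  52,100 × 24% = 12,504
  → 24,024

Minimum tax:
  Base (reported book profit): 208,000
  208,000 × 14% = 29,120

Excess of minimum tax over regular income tax: 29,120 − 24,024 = 5,096.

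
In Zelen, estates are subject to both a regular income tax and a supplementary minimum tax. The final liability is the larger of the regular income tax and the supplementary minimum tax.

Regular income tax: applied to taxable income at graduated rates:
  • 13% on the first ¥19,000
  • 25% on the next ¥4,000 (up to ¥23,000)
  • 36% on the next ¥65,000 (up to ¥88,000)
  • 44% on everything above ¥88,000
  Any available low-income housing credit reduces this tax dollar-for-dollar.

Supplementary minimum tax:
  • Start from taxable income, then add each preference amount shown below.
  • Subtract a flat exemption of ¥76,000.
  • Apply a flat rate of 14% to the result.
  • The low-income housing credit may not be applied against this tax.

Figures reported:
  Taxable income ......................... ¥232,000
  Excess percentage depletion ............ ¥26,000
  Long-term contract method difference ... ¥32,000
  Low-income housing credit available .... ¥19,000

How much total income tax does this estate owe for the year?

Regular income tax:
  ¥19,000 × 13% = ¥2,470
  ¥4,000 × 25% = ¥1,000
  ¥65,000 × 36% = ¥23,400
  ¥144,000 × 44% = ¥63,360
  → ¥90,230
  Less low-income housing credit ¥19,000 → ¥71,230

Supplementary minimum tax:
  Adjusted income: ¥232,000 + ¥26,000 + ¥32,000 = ¥290,000
  Less exemption ¥76,000 → base ¥214,000
  ¥214,000 × 14% = ¥29,960

¥71,230 > ¥29,960, so the regular income tax governs.

¥71,230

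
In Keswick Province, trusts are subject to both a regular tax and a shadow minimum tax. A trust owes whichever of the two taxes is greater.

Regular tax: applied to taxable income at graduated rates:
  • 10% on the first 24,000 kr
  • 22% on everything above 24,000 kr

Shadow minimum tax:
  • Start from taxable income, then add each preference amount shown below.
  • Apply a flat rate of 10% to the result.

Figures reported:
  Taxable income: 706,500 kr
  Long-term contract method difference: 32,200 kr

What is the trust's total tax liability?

152,550 kr

Shadow minimum tax:
  Adjusted income: 706,500 kr + 32,200 kr = 738,700 kr
  738,700 kr × 10% = 73,870 kr

Regular tax:
  24,000 kr × 10% = 2,400 kr
  682,500 kr × 22% = 150,150 kr
  → 152,550 kr

152,550 kr > 73,870 kr, so the regular tax governs.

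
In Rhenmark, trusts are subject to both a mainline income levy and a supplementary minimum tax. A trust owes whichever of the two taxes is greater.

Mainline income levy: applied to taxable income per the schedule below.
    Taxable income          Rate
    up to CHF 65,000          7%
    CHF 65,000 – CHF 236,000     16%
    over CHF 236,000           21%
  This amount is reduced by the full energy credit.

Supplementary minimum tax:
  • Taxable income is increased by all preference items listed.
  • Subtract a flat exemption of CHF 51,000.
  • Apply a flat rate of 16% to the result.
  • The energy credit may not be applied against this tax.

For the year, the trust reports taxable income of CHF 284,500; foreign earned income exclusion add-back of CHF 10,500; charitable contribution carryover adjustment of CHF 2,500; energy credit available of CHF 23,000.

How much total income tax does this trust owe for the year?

CHF 39,440

Mainline income levy:
  CHF 65,000 × 7% = CHF 4,550
  CHF 171,000 × 16% = CHF 27,360
  CHF 48,500 × 21% = CHF 10,185
  → CHF 42,095
  Less energy credit CHF 23,000 → CHF 19,095

Supplementary minimum tax:
  Adjusted income: CHF 284,500 + CHF 10,500 + CHF 2,500 = CHF 297,500
  Less exemption CHF 51,000 → base CHF 246,500
  CHF 246,500 × 16% = CHF 39,440

CHF 39,440 > CHF 19,095, so the supplementary minimum tax is the binding amount.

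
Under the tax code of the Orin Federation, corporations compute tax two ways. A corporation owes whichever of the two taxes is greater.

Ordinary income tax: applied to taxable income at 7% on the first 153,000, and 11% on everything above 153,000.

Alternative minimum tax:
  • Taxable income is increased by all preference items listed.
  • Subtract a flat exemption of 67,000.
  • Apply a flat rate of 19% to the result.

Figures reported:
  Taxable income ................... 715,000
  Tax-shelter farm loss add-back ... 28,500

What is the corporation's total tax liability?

128,535

Alternative minimum tax:
  Adjusted income: 715,000 + 28,500 = 743,500
  Less exemption 67,000 → base 676,500
  676,500 × 19% = 128,535

Ordinary income tax:
  153,000 × 7% = 10,710
  562,000 × 11% = 61,820
  → 72,530

128,535 > 72,530, so the alternative minimum tax is the binding amount.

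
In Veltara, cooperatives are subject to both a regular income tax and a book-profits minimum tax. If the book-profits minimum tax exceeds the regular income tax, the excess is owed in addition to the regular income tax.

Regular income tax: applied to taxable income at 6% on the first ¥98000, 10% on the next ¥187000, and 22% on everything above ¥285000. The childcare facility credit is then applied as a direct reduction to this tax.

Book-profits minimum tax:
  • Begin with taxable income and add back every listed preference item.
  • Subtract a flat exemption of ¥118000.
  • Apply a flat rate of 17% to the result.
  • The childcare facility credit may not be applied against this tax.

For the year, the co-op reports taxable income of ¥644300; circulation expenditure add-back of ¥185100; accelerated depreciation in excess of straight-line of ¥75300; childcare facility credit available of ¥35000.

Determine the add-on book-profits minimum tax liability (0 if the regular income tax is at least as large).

¥65113

Regular income tax:
  ¥98000 × 6% = ¥5880
  ¥187000 × 10% = ¥18700
  ¥359300 × 22% = ¥79046
  → ¥103626
  Less childcare facility credit ¥35000 → ¥68626

Book-profits minimum tax:
  Adjusted income: ¥644300 + ¥185100 + ¥75300 = ¥904700
  Less exemption ¥118000 → base ¥786700
  ¥786700 × 17% = ¥133739

Excess of book-profits minimum tax over regular income tax: ¥133739 − ¥68626 = ¥65113.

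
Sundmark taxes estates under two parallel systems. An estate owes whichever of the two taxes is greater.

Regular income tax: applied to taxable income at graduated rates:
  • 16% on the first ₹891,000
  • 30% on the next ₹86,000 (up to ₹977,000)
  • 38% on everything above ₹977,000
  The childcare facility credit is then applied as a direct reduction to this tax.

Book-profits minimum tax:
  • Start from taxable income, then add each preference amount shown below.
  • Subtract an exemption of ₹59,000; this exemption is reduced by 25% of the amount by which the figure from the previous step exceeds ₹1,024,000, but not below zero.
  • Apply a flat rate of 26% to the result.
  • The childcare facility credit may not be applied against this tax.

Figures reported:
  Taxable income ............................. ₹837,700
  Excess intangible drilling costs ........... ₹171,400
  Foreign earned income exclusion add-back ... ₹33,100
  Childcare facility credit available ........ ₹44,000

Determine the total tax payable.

Regular income tax:
  ₹837,700 × 16% = ₹134,032
  Less childcare facility credit ₹44,000 → ₹90,032

Book-profits minimum tax:
  Adjusted income: ₹837,700 + ₹171,400 + ₹33,100 = ₹1,042,200
  Exemption: ₹59,000 − 25% × (₹1,042,200 − ₹1,024,000) = ₹59,000 − ₹4,550 = ₹54,450
  Base: ₹1,042,200 − ₹54,450 = ₹987,750
  ₹987,750 × 26% = ₹256,815

₹256,815 > ₹90,032, so the book-profits minimum tax is the binding amount.

₹256,815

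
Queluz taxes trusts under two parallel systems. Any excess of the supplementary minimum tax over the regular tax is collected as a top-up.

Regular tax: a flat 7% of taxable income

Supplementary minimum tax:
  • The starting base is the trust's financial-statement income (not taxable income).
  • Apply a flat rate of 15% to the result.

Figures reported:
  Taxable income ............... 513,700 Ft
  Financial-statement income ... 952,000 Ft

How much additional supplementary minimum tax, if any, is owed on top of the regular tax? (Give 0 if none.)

106,841 Ft

Supplementary minimum tax:
  Base (financial-statement income): 952,000 Ft
  952,000 Ft × 15% = 142,800 Ft

Regular tax:
  513,700 Ft × 7% = 35,959 Ft

Excess of supplementary minimum tax over regular tax: 142,800 Ft − 35,959 Ft = 106,841 Ft.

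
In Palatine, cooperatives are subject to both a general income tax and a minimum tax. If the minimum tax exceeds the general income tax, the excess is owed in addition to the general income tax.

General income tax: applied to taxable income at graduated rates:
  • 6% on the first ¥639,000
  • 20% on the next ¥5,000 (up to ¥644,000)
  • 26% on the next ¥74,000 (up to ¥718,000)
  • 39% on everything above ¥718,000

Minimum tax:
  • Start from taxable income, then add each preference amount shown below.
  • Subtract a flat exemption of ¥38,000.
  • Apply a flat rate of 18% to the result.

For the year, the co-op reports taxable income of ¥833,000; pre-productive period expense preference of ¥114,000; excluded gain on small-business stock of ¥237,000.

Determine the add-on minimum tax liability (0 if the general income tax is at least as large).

¥102,850

General income tax:
  ¥639,000 × 6% = ¥38,340
  ¥5,000 × 20% = ¥1,000
  ¥74,000 × 26% = ¥19,240
  ¥115,000 × 39% = ¥44,850
  → ¥103,430

Minimum tax:
  Adjusted income: ¥833,000 + ¥114,000 + ¥237,000 = ¥1,184,000
  Less exemption ¥38,000 → base ¥1,146,000
  ¥1,146,000 × 18% = ¥206,280

Excess of minimum tax over general income tax: ¥206,280 − ¥103,430 = ¥102,850.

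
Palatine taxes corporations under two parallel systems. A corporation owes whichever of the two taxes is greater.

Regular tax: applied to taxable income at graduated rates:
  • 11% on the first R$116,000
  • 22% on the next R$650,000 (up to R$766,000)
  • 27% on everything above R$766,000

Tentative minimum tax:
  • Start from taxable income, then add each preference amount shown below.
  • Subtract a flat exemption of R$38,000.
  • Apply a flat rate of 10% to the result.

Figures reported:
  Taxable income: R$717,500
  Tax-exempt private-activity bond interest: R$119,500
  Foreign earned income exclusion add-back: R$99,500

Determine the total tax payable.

Tentative minimum tax:
  Adjusted income: R$717,500 + R$119,500 + R$99,500 = R$936,500
  Less exemption R$38,000 → base R$898,500
  R$898,500 × 10% = R$89,850

Regular tax:
  R$116,000 × 11% = R$12,760
  R$601,500 × 22% = R$132,330
  → R$145,090

R$145,090 > R$89,850, so the regular tax governs.

R$145,090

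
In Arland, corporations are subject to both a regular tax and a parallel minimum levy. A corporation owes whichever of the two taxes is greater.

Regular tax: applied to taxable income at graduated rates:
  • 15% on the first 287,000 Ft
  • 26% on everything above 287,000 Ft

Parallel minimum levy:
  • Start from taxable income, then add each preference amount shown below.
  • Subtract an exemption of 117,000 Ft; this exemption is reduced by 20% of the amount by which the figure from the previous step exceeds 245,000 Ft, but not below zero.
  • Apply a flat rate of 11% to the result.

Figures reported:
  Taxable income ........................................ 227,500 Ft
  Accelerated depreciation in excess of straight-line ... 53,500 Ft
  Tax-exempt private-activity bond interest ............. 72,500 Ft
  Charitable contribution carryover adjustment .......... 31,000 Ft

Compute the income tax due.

34,125 Ft

Parallel minimum levy:
  Adjusted income: 227,500 Ft + 53,500 Ft + 72,500 Ft + 31,000 Ft = 384,500 Ft
  Exemption: 117,000 Ft − 20% × (384,500 Ft − 245,000 Ft) = 117,000 Ft − 27,900 Ft = 89,100 Ft
  Base: 384,500 Ft − 89,100 Ft = 295,400 Ft
  295,400 Ft × 11% = 32,494 Ft

Regular tax:
  227,500 Ft × 15% = 34,125 Ft

34,125 Ft > 32,494 Ft, so the regular tax governs.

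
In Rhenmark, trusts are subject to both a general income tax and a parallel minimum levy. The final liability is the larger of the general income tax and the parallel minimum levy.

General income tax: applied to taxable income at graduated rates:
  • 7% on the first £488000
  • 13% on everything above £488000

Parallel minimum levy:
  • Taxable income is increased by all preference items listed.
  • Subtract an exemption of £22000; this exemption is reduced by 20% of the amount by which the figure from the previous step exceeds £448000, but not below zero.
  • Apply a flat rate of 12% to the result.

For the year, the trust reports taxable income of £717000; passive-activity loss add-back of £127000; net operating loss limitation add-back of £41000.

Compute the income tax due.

General income tax:
  £488000 × 7% = £34160
  £229000 × 13% = £29770
  → £63930

Parallel minimum levy:
  Adjusted income: £717000 + £127000 + £41000 = £885000
  Exemption: 20% × (£885000 − £448000) = £87400 ≥ £22000, so the exemption is fully phased out
  Base: £885000 − £0 = £885000
  £885000 × 12% = £106200

£106200 > £63930, so the parallel minimum levy is the binding amount.

£106200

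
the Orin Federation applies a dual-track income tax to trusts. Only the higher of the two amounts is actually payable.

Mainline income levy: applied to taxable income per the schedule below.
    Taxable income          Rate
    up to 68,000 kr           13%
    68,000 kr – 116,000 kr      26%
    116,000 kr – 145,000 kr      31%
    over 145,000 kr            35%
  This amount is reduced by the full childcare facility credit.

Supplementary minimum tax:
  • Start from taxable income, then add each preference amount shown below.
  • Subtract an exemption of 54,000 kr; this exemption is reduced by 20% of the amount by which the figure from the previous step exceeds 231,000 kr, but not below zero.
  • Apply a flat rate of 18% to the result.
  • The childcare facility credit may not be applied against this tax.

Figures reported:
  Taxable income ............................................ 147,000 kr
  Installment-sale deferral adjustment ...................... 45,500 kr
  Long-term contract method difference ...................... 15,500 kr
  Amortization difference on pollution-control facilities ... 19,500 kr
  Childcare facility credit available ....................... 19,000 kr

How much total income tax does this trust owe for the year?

Mainline income levy:
  68,000 kr × 13% = 8,840 kr
  48,000 kr × 26% = 12,480 kr
  29,000 kr × 31% = 8,990 kr
  2,000 kr × 35% = 700 kr
  → 31,010 kr
  Less childcare facility credit 19,000 kr → 12,010 kr

Supplementary minimum tax:
  Adjusted income: 147,000 kr + 45,500 kr + 15,500 kr + 19,500 kr = 227,500 kr
  Exemption: 227,500 kr ≤ 231,000 kr, so full 54,000 kr applies
  Base: 227,500 kr − 54,000 kr = 173,500 kr
  173,500 kr × 18% = 31,230 kr

31,230 kr > 12,010 kr, so the supplementary minimum tax is the binding amount.

31,230 kr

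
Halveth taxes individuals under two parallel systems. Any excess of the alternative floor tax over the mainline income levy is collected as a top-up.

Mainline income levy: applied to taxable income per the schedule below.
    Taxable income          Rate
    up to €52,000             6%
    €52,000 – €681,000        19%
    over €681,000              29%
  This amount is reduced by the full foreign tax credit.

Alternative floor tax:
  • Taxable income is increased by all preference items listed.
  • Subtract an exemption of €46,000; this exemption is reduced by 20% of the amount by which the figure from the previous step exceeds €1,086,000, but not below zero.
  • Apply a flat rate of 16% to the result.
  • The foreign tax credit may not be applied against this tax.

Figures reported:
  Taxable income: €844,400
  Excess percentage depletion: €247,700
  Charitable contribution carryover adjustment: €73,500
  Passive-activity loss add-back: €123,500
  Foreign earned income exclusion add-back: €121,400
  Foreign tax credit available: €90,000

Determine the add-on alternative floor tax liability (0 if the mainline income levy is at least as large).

€145,664

Mainline income levy:
  €52,000 × 6% = €3,120
  €629,000 × 19% = €119,510
  €163,400 × 29% = €47,386
  → €170,016
  Less foreign tax credit €90,000 → €80,016

Alternative floor tax:
  Adjusted income: €844,400 + €247,700 + €73,500 + €123,500 + €121,400 = €1,410,500
  Exemption: 20% × (€1,410,500 − €1,086,000) = €64,900 ≥ €46,000, so the exemption is fully phased out
  Base: €1,410,500 − €0 = €1,410,500
  €1,410,500 × 16% = €225,680

Excess of alternative floor tax over mainline income levy: €225,680 − €80,016 = €145,664.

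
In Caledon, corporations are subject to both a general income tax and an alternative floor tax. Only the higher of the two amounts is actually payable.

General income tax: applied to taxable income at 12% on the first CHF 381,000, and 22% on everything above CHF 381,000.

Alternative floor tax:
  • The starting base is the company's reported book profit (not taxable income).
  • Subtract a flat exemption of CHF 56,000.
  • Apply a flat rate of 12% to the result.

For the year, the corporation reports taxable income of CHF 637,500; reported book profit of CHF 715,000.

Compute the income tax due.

Alternative floor tax:
  Base (reported book profit): CHF 715,000
  Less exemption CHF 56,000 → base CHF 659,000
  CHF 659,000 × 12% = CHF 79,080

General income tax:
  CHF 381,000 × 12% = CHF 45,720
  CHF 256,500 × 22% = CHF 56,430
  → CHF 102,150

CHF 102,150 > CHF 79,080, so the general income tax governs.

CHF 102,150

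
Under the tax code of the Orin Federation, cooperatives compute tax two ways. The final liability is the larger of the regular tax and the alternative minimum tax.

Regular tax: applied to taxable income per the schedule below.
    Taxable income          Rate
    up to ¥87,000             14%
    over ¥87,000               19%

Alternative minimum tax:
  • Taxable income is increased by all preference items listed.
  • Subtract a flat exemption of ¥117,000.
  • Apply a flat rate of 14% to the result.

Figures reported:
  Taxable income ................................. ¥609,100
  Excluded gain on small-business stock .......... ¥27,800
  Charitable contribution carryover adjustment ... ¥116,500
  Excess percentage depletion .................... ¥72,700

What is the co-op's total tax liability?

Alternative minimum tax:
  Adjusted income: ¥609,100 + ¥27,800 + ¥116,500 + ¥72,700 = ¥826,100
  Less exemption ¥117,000 → base ¥709,100
  ¥709,100 × 14% = ¥99,274

Regular tax:
  ¥87,000 × 14% = ¥12,180
  ¥522,100 × 19% = ¥99,199
  → ¥111,379

¥111,379 > ¥99,274, so the regular tax governs.

¥111,379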